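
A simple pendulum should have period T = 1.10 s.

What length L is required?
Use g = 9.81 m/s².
T = 2π√(L/g) → L = g(T/2π)² = 9.81×(1.1/2π)² = 0.3007 m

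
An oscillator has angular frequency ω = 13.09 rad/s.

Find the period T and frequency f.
T = 2π/ω = 2π/13.09 = 0.48 s; f = ω/2π = 2.083 Hz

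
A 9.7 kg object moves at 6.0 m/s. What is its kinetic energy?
KE = ½mv² = ½×9.7×6.0² = 174.6 J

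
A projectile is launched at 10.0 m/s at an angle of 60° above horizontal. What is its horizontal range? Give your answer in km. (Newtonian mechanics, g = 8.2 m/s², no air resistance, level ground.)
R = v₀² sin(2θ) / g (with unit conversion) = 0.01056 km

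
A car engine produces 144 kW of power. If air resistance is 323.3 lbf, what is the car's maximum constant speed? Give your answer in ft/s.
P = Fv → v = P/F = 144000 W / 1438 N = 100.1 m/s = 328.5 ft/s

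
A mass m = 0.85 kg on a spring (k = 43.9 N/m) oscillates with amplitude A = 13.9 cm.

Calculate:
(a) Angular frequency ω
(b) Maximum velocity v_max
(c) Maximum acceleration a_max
ω = √(k/m) = √(43.9/0.85) = 7.187 rad/s
v_max = ωA = 7.187×0.139 = 0.9989 m/s
a_max = ω²A = 7.187²×0.139 = 7.179 m/s²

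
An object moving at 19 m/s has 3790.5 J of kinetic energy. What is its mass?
KE = ½mv² → m = 2KE/v² = 2×3790.5/19² = 21.0 kg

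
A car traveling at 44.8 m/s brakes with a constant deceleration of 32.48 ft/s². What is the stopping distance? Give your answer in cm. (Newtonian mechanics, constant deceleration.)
d = v₀² / (2a) (with unit conversion) = 10140.0 cm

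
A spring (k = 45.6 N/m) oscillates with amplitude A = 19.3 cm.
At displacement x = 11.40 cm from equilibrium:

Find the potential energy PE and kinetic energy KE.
E_total = ½kA² = ½×45.6×(0.193)² = 0.8493 J
PE = ½kx² = ½×45.6×(0.114)² = 0.2963 J
KE = E_total − PE = 0.553 J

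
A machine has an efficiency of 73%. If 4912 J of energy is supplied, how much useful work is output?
W_out = η × W_in = 0.73 × 4912 = 3585.8 J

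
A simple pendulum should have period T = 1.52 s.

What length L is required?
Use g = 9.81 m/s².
T = 2π√(L/g) → L = g(T/2π)² = 9.81×(1.52/2π)² = 0.5741 m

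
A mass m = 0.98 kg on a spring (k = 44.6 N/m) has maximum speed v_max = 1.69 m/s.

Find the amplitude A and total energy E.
½mv²_max = ½kA² → A = v_max√(m/k) = 1.69×√(0.98/44.6) = 0.2505 m = 25.05 cm
E = ½mv²_max = ½×0.98×1.69² = 1.399 J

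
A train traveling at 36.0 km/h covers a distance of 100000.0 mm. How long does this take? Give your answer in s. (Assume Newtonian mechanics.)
t = d/v (with unit conversion) = 10.0 s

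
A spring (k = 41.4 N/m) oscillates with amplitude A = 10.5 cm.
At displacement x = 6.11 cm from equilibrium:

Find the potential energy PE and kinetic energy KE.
E_total = ½kA² = ½×41.4×(0.105)² = 0.2282 J
PE = ½kx² = ½×41.4×(0.0611)² = 0.07728 J
KE = E_total − PE = 0.1509 J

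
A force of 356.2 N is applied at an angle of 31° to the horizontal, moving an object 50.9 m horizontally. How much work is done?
W = Fd cosθ = 356.2×50.9×cos(31°) = 15541.0 J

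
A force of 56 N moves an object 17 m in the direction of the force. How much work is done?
W = Fd = 56×17 = 952.0 J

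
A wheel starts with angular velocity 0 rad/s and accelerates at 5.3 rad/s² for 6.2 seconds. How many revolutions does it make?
θ = ω₀t + ½αt² = 0×6.2 + ½×5.3×6.2² = 101.87 rad
Revolutions = θ/(2π) = 101.87/(2π) = 16.21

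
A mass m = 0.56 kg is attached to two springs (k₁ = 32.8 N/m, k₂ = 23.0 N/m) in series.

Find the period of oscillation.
k_eq = k₁k₂/(k₁+k₂) = 13.52 N/m
T = 2π√(m/k_eq) = 2π√(0.56/13.52) = 1.279 s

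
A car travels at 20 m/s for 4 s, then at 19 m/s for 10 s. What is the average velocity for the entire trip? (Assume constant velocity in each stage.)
d₁ = v₁t₁ = 20 × 4 = 80 m
d₂ = v₂t₂ = 19 × 10 = 190 m
d_total = 270 m, t_total = 14 s
v_avg = d_total/t_total = 270/14 = 19.29 m/s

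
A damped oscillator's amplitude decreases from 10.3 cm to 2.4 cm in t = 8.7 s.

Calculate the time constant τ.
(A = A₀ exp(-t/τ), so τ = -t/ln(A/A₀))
A/A₀ = 2.4/10.3 = 0.233; ln(A/A₀) = -1.457
τ = −t/ln(A/A₀) = −8.7/-1.457 = 5.973 s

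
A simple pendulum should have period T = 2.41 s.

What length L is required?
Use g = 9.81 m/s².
T = 2π√(L/g) → L = g(T/2π)² = 9.81×(2.41/2π)² = 1.443 m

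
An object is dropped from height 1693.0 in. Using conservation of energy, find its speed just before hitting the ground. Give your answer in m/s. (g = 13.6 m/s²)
mgh = ½mv² → v = √(2gh) = √(2×13.6×43) = 34.2 m/s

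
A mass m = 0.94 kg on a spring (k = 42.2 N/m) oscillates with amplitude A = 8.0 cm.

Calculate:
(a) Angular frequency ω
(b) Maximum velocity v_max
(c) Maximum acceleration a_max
ω = √(k/m) = √(42.2/0.94) = 6.7 rad/s
v_max = ωA = 6.7×0.08 = 0.536 m/s
a_max = ω²A = 6.7²×0.08 = 3.591 m/s²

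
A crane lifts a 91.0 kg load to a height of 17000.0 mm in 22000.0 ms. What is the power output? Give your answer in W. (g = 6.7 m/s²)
W = mgh = 91×6.7×17 = 1.036e+04 J
P = W/t = 1.036e+04/22 = 471.1 W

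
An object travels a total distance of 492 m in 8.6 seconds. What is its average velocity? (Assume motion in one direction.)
v_avg = Δd / Δt = 492 / 8.6 = 57.21 m/s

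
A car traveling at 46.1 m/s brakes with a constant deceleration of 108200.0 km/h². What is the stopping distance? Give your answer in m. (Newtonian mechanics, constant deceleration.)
d = v₀² / (2a) (with unit conversion) = 127.3 m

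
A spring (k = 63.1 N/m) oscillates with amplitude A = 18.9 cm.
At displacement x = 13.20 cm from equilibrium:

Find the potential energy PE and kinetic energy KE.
E_total = ½kA² = ½×63.1×(0.189)² = 1.127 J
PE = ½kx² = ½×63.1×(0.132)² = 0.5497 J
KE = E_total − PE = 0.5773 J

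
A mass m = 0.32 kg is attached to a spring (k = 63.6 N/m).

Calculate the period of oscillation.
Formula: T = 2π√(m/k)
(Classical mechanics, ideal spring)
T = 2π√(m/k) = 2π√(0.32/63.6) = 0.4457 s; f = 1/T = 2.244 Hz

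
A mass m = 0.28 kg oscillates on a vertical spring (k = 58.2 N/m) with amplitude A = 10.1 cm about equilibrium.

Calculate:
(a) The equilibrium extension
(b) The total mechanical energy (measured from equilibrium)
x_eq = mg/k = 0.28×9.81/58.2 = 0.0472 m = 4.72 cm
E = ½kA² = ½×58.2×(0.101)² = 0.2968 J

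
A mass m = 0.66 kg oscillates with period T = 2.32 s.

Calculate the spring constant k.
T = 2π√(m/k) → k = m(2π/T)² = 0.66×(2π/2.32)² = 4.841 N/m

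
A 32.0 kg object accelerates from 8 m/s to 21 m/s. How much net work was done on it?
W_net = ΔKE = ½m(v₂² − v₁²) = ½×32.0×(21² − 8²) = 6032.0 J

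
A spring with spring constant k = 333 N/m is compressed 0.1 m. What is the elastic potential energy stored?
PE = ½kx² = ½×333×0.1² = 1.665 J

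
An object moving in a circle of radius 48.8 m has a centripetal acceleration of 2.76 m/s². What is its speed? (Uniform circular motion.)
v = √(a_c × r) = √(2.76 × 48.8) = 11.61 m/s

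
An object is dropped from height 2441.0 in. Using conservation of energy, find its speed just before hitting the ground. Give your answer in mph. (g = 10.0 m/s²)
mgh = ½mv² → v = √(2gh) = √(2×10.0×62) = 35.21 m/s = 78.77 mph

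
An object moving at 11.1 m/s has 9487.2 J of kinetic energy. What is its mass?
KE = ½mv² → m = 2KE/v² = 2×9487.2/11.1² = 154.0 kg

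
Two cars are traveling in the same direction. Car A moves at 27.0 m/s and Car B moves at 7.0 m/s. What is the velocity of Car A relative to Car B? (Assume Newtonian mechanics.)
v_rel = v_A - v_B = 27.0 - 7.0 = 20.0 m/s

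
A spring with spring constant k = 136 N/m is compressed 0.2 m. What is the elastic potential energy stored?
PE = ½kx² = ½×136×0.2² = 2.72 J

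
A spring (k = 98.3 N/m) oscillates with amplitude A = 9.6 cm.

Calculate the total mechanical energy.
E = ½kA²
E = ½kA² = ½×98.3×(0.096)² = 0.453 J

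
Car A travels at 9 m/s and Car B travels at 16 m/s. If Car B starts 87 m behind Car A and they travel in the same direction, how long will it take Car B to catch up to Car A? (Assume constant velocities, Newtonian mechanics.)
Relative speed: v_rel = 16 - 9 = 7 m/s
Time to catch: t = d₀/v_rel = 87/7 = 12.43 s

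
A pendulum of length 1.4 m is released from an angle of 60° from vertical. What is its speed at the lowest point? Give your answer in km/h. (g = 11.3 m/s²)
h = L(1 − cosθ) = 1.4×(1 − cos60°) = 0.7 m
v = √(2gh) = √(2×11.3×0.7) = 3.977 m/s = 14.32 km/h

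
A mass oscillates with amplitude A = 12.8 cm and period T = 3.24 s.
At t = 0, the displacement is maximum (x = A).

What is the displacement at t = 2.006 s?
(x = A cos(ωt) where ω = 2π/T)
ω = 2π/T = 2π/3.24 = 1.939 rad/s
x = A cos(ωt) = 12.8×cos(1.939×2.006) = -9.378 cm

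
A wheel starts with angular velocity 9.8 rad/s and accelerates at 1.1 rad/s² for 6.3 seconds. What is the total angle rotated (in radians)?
θ = ω₀t + ½αt² = 9.8×6.3 + ½×1.1×6.3² = 83.57 rad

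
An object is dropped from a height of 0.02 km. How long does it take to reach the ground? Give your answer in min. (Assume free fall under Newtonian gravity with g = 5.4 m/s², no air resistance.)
t = √(2h/g) (with unit conversion) = 0.04536 min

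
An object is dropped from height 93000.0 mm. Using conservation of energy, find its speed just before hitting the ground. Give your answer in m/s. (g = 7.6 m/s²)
mgh = ½mv² → v = √(2gh) = √(2×7.6×93) = 37.6 m/s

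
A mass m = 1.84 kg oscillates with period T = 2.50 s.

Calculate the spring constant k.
T = 2π√(m/k) → k = m(2π/T)² = 1.84×(2π/2.5)² = 11.62 N/m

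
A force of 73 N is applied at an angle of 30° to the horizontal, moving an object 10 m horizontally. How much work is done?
W = Fd cosθ = 73×10×cos(30°) = 632.2 J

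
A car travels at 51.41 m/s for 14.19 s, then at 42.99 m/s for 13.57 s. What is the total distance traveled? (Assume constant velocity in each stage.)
d₁ = v₁t₁ = 51.41 × 14.19 = 729.508 m
d₂ = v₂t₂ = 42.99 × 13.57 = 583.374 m
d_total = 729.508 + 583.374 = 1312.88 m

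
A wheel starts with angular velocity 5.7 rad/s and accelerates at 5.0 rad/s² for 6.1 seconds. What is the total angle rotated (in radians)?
θ = ω₀t + ½αt² = 5.7×6.1 + ½×5.0×6.1² = 127.79 rad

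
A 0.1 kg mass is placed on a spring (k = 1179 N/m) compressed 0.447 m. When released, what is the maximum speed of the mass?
½kx² = ½mv² → v = x√(k/m) = 0.447×√(1179/0.1) = 48.54 m/s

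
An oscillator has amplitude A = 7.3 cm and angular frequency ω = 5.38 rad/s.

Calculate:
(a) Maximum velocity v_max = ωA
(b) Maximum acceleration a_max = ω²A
v_max = ωA = 5.38×0.073 = 0.3927 m/s
a_max = ω²A = 5.38²×0.073 = 2.113 m/s²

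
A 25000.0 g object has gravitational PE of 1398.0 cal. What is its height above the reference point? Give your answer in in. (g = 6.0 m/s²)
PE = mgh → h = PE/(mg) = 5849 J / (25 kg × 6.0 m/s²) = 38.99 m = 1535.0 in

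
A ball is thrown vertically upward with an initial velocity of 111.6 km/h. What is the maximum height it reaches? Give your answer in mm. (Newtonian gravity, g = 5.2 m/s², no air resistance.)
h_max = v₀²/(2g) (with unit conversion) = 92400.0 mm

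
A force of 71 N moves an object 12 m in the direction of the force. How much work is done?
W = Fd = 71×12 = 852.0 J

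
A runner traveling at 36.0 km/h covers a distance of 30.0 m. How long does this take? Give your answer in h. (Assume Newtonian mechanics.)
t = d/v (with unit conversion) = 0.0008333 h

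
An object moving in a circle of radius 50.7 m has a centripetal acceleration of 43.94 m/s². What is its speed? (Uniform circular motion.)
v = √(a_c × r) = √(43.94 × 50.7) = 47.2 m/s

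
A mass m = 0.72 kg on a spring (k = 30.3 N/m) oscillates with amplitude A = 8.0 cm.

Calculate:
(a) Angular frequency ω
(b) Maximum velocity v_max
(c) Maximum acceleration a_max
ω = √(k/m) = √(30.3/0.72) = 6.487 rad/s
v_max = ωA = 6.487×0.08 = 0.519 m/s
a_max = ω²A = 6.487²×0.08 = 3.367 m/s²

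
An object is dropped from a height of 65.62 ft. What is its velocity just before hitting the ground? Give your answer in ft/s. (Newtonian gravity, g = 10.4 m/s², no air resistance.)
v = √(2gh) (with unit conversion) = 66.92 ft/s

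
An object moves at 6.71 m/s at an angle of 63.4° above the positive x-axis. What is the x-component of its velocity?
vₓ = v cos(θ) = 6.71 × cos(63.4°) = 3.0 m/s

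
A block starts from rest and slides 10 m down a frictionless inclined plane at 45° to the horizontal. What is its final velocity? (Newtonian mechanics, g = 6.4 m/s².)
a = g sin(θ) = 6.4 × sin(45°) = 4.53 m/s²
v = √(2ad) = √(2 × 4.53 × 10) = 9.51 m/s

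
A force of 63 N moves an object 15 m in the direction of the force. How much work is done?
W = Fd = 63×15 = 945.0 J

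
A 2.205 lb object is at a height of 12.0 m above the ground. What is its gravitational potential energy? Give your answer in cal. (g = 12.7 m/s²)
PE = mgh = 1 kg × 12.7 m/s² × 12 m = 152.4 J = 36.43 cal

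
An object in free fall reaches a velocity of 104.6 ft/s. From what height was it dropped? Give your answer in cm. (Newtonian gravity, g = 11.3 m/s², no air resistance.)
h = v²/(2g) (with unit conversion) = 4498.0 cm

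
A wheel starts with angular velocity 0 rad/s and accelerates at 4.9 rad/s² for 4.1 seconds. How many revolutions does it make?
θ = ω₀t + ½αt² = 0×4.1 + ½×4.9×4.1² = 41.18 rad
Revolutions = θ/(2π) = 41.18/(2π) = 6.55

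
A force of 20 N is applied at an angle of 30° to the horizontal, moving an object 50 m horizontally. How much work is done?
W = Fd cosθ = 20×50×cos(30°) = 866.03 J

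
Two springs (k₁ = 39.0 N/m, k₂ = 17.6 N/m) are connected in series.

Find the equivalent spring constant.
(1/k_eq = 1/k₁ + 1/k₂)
1/k_eq = 1/39.0 + 1/17.6 = 0.082459; k_eq = 12.13 N/m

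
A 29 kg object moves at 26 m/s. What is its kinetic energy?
KE = ½mv² = ½×29×26² = 9802.0 J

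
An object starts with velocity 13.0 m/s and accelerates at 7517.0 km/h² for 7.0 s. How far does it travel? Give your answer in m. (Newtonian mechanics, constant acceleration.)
d = v₀t + ½at² (with unit conversion) = 105.2 m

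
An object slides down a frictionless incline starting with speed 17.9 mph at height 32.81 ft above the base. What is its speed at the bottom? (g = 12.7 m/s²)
½mv₀² + mgh = ½mv² → v = √(v₀² + 2gh) = √(8.002² + 2×12.7×10) = 17.83 m/s = 39.89 mph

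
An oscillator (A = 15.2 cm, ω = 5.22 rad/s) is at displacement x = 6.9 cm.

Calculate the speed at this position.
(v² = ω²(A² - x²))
v = ω√(A² − x²) = 5.22×√(0.152² − 0.069²) = 0.707 m/s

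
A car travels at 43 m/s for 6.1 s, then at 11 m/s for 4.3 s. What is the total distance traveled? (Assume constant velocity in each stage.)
d₁ = v₁t₁ = 43 × 6.1 = 262.3 m
d₂ = v₂t₂ = 11 × 4.3 = 47.3 m
d_total = 262.3 + 47.3 = 309.6 m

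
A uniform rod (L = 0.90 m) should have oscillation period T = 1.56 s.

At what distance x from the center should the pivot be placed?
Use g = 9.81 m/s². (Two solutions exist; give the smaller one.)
T = 2π√((L²/12 + x²)/(gx)). Let c = T²g/(4π²) = 0.6047.
x² − cx + L²/12 = 0 → x = (c − √(c² − L²/3))/2 = 0.1477 m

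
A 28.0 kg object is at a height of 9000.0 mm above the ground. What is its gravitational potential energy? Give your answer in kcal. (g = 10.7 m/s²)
PE = mgh = 28 kg × 10.7 m/s² × 9 m = 2696 J = 0.6445 kcal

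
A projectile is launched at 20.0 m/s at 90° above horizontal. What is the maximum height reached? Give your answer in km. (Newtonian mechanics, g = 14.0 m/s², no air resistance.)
H = v₀²sin²(θ)/(2g) (with unit conversion) = 0.01429 km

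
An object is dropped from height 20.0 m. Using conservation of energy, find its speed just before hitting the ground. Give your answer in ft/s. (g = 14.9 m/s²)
mgh = ½mv² → v = √(2gh) = √(2×14.9×20) = 24.41 m/s = 80.1 ft/s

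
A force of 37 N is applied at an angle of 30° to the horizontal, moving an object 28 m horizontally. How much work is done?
W = Fd cosθ = 37×28×cos(30°) = 897.2 J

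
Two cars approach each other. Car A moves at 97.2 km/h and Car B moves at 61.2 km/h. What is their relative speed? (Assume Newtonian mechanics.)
v_rel = v_A + v_B = 97.2 + 61.2 = 158.4 km/h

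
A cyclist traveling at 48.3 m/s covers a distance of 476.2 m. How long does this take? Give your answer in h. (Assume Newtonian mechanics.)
t = d/v (with unit conversion) = 0.002739 h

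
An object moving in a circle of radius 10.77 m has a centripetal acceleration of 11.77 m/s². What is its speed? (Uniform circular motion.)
v = √(a_c × r) = √(11.77 × 10.77) = 11.26 m/s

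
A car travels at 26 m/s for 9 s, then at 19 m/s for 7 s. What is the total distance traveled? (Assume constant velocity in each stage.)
d₁ = v₁t₁ = 26 × 9 = 234 m
d₂ = v₂t₂ = 19 × 7 = 133 m
d_total = 234 + 133 = 367 m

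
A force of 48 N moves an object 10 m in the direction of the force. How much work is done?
W = Fd = 48×10 = 480.0 J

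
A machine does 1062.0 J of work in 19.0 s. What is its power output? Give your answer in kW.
P = W/t = 1062 J / 19 s = 55.89 W = 0.05589 kW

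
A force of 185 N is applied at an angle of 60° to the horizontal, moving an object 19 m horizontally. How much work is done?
W = Fd cosθ = 185×19×cos(60°) = 1757.5 J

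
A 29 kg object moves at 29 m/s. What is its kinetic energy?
KE = ½mv² = ½×29×29² = 12194.5 J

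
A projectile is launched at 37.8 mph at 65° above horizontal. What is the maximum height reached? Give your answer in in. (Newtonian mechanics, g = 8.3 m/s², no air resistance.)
H = v₀²sin²(θ)/(2g) (with unit conversion) = 556.3 in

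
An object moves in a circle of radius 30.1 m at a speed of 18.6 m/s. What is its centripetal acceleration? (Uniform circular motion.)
a_c = v²/r = 18.6²/30.1 = 345.96/30.1 = 11.49 m/s²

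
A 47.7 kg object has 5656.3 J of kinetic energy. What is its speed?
KE = ½mv² → v = √(2KE/m) = √(2×5656.3/47.7) = 15.4 m/s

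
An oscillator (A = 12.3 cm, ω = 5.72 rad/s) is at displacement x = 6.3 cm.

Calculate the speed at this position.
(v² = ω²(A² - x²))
v = ω√(A² − x²) = 5.72×√(0.123² − 0.063²) = 0.6043 m/s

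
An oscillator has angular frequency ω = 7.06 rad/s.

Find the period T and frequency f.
T = 2π/ω = 2π/7.06 = 0.89 s; f = ω/2π = 1.124 Hz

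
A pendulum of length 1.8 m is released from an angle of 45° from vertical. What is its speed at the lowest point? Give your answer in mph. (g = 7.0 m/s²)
h = L(1 − cosθ) = 1.8×(1 − cos45°) = 0.5272 m
v = √(2gh) = √(2×7.0×0.5272) = 2.717 m/s = 6.077 mph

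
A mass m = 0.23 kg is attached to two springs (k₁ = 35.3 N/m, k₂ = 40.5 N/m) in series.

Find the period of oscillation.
k_eq = k₁k₂/(k₁+k₂) = 18.86 N/m
T = 2π√(m/k_eq) = 2π√(0.23/18.86) = 0.6938 s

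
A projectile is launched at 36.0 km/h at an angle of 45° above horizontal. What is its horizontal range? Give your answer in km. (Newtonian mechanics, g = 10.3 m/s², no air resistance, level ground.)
R = v₀² sin(2θ) / g (with unit conversion) = 0.009709 km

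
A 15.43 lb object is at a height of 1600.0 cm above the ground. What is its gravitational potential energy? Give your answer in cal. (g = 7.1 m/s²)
PE = mgh = 6.999 kg × 7.1 m/s² × 16 m = 795.1 J = 190.0 cal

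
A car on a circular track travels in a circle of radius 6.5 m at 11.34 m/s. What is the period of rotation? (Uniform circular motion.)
T = 2πr/v = 2π×6.5/11.34 = 3.6 s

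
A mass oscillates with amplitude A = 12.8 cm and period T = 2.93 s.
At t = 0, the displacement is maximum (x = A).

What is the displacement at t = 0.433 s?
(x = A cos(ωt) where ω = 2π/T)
ω = 2π/T = 2π/2.93 = 2.144 rad/s
x = A cos(ωt) = 12.8×cos(2.144×0.433) = 7.667 cm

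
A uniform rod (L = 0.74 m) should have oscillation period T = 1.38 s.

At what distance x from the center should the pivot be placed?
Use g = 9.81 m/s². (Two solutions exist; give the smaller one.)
T = 2π√((L²/12 + x²)/(gx)). Let c = T²g/(4π²) = 0.4732.
x² − cx + L²/12 = 0 → x = (c − √(c² − L²/3))/2 = 0.1349 m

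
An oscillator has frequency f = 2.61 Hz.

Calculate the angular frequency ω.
ω = 2πf = 2π×2.61 = 16.4 rad/s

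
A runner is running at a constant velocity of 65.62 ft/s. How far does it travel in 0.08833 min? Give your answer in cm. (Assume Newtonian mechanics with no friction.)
d = vt (with unit conversion) = 10600.0 cm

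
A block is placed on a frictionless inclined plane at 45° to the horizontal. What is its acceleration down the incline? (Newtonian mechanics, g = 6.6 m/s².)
a = g sin(θ) = 6.6 × sin(45°) = 6.6 × 0.7071 = 4.67 m/s²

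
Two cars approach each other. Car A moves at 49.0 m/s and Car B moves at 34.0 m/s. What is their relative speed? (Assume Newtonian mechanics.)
v_rel = v_A + v_B = 49.0 + 34.0 = 83.0 m/s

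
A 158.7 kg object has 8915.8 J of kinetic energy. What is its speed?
KE = ½mv² → v = √(2KE/m) = √(2×8915.8/158.7) = 10.6 m/s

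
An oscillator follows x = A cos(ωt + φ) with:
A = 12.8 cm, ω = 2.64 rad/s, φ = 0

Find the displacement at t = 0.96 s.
x = A cos(ωt + φ) = 12.8×cos(2.64×0.96 + 0) = -10.51 cm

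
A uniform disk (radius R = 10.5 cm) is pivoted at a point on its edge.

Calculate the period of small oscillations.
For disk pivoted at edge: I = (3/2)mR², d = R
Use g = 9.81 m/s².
I/m = (3/2)R² = 0.01654 m²; d = R = 0.105 m
T = 2π√((3/2)R²/(gR)) = 2π√(3R/(2g)) = 0.7961 s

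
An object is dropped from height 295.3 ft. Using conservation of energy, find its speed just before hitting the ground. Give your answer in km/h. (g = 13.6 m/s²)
mgh = ½mv² → v = √(2gh) = √(2×13.6×90.01) = 49.48 m/s = 178.1 km/h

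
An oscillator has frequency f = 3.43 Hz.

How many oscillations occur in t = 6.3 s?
n = f×t = 3.43×6.3 = 21.61 oscillations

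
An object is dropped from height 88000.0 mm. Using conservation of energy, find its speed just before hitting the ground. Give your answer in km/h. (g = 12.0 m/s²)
mgh = ½mv² → v = √(2gh) = √(2×12.0×88) = 45.96 m/s = 165.4 km/h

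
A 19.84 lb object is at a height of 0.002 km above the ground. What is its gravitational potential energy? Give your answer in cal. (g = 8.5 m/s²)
PE = mgh = 8.999 kg × 8.5 m/s² × 2 m = 153 J = 36.56 cal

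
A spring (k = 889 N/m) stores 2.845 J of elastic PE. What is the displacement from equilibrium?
PE = ½kx² → x = √(2PE/k) = √(2×2.845/889) = 0.08 m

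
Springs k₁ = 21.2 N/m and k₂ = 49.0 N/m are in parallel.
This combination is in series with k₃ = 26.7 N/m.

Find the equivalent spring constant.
k₁₂ = k₁ + k₂ = 70.2 N/m (parallel)
1/k_eq = 1/k₁₂ + 1/k₃ → k_eq = 19.34 N/m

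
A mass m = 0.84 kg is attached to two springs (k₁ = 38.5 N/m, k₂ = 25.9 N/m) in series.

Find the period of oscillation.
k_eq = k₁k₂/(k₁+k₂) = 15.48 N/m
T = 2π√(m/k_eq) = 2π√(0.84/15.48) = 1.463 s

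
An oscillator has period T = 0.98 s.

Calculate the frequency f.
f = 1/T = 1/0.98 = 1.02 Hz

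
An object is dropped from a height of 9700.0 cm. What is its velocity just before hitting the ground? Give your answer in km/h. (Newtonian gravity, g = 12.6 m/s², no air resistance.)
v = √(2gh) (with unit conversion) = 178.0 km/h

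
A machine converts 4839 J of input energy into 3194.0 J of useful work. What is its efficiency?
η = W_out/W_in = 3194.0/4839 = 0.6601 = 66.01%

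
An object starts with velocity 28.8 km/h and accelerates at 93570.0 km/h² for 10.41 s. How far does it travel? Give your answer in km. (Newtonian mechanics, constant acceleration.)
d = v₀t + ½at² (with unit conversion) = 0.4745 km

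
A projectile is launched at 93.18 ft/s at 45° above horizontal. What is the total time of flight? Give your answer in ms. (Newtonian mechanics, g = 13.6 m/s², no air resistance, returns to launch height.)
T = 2v₀sin(θ)/g (with unit conversion) = 2953.0 ms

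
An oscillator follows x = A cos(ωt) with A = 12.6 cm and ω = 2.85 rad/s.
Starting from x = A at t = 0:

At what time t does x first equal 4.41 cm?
cos(ωt) = x/A = 4.41/12.6 = 0.35
ωt = arccos(0.35) = 1.213 rad
t = 1.213/2.85 = 0.4257 s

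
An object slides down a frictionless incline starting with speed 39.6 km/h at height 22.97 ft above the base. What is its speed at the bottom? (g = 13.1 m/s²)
½mv₀² + mgh = ½mv² → v = √(v₀² + 2gh) = √(11² + 2×13.1×7.001) = 17.45 m/s = 62.81 km/h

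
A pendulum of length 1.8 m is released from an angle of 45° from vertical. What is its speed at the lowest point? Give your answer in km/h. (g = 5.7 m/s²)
h = L(1 − cosθ) = 1.8×(1 − cos45°) = 0.5272 m
v = √(2gh) = √(2×5.7×0.5272) = 2.452 m/s = 8.826 km/h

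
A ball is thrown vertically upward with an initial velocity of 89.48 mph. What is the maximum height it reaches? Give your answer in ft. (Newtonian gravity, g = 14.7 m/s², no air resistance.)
h_max = v₀²/(2g) (with unit conversion) = 178.6 ft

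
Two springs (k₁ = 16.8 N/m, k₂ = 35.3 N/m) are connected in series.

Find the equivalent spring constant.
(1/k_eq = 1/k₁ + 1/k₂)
1/k_eq = 1/16.8 + 1/35.3 = 0.087852; k_eq = 11.38 N/m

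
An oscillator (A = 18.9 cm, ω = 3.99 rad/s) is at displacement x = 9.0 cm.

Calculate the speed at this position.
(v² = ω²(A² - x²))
v = ω√(A² − x²) = 3.99×√(0.189² − 0.09²) = 0.6631 m/s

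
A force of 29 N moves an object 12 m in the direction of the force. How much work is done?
W = Fd = 29×12 = 348.0 J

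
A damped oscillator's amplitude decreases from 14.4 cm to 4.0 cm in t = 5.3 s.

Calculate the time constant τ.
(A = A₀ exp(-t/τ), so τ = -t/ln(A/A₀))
A/A₀ = 4.0/14.4 = 0.2778; ln(A/A₀) = -1.281
τ = −t/ln(A/A₀) = −5.3/-1.281 = 4.138 s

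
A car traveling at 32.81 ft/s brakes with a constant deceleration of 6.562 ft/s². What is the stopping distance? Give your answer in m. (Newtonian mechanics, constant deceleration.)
d = v₀² / (2a) (with unit conversion) = 25.0 m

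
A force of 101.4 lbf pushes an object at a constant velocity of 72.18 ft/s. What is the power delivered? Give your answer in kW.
P = Fv = 451 N × 22 m/s = 9923 W = 9.923 kW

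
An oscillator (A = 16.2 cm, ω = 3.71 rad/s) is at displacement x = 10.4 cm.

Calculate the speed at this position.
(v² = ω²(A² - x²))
v = ω√(A² − x²) = 3.71×√(0.162² − 0.104²) = 0.4608 m/s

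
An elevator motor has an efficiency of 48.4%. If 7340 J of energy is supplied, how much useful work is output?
W_out = η × W_in = 0.484 × 7340 = 3552.6 J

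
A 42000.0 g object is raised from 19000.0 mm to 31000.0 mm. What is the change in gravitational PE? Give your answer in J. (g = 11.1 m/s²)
ΔPE = mg(h₂ − h₁) = 42 kg × 11.1 m/s² × (31 − 19) m = 5594 J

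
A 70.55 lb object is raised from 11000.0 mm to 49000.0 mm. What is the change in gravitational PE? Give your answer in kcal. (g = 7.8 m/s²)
ΔPE = mg(h₂ − h₁) = 32 kg × 7.8 m/s² × (49 − 11) m = 9485 J = 2.267 kcal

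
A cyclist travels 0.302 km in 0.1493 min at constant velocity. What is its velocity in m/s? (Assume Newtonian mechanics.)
v = d/t (with unit conversion) = 33.71 m/s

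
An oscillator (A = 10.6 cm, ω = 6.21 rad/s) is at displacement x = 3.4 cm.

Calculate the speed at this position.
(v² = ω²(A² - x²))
v = ω√(A² − x²) = 6.21×√(0.106² − 0.034²) = 0.6235 m/s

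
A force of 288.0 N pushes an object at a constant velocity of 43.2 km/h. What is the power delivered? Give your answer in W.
P = Fv = 288 N × 12 m/s = 3456 W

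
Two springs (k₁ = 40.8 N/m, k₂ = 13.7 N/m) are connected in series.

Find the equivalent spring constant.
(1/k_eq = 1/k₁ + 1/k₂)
1/k_eq = 1/40.8 + 1/13.7 = 0.097503; k_eq = 10.26 N/m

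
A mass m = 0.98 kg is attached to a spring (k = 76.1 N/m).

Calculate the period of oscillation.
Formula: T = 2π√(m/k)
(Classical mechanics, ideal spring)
T = 2π√(m/k) = 2π√(0.98/76.1) = 0.713 s; f = 1/T = 1.402 Hz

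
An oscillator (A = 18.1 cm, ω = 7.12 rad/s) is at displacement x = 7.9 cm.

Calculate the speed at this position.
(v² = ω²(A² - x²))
v = ω√(A² − x²) = 7.12×√(0.181² − 0.079²) = 1.159 m/s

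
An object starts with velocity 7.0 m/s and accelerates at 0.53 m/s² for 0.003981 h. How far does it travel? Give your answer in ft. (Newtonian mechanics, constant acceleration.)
d = v₀t + ½at² (with unit conversion) = 507.7 ft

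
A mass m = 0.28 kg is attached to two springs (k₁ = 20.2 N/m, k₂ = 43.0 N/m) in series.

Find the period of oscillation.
k_eq = k₁k₂/(k₁+k₂) = 13.74 N/m
T = 2π√(m/k_eq) = 2π√(0.28/13.74) = 0.8968 s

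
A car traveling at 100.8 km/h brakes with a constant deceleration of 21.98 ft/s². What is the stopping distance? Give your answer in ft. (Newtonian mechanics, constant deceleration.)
d = v₀² / (2a) (with unit conversion) = 192.0 ft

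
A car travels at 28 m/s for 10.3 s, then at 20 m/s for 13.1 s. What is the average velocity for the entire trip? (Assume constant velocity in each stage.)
d₁ = v₁t₁ = 28 × 10.3 = 288.4 m
d₂ = v₂t₂ = 20 × 13.1 = 262 m
d_total = 550.4 m, t_total = 23.4 s
v_avg = d_total/t_total = 550.4/23.4 = 23.52 m/s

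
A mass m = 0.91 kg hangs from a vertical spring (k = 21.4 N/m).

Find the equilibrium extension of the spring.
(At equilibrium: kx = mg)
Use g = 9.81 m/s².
x_eq = mg/k = 0.91×9.81/21.4 = 0.4172 m = 41.72 cm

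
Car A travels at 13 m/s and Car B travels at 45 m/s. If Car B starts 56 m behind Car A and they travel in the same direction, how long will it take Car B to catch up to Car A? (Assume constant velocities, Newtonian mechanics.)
Relative speed: v_rel = 45 - 13 = 32 m/s
Time to catch: t = d₀/v_rel = 56/32 = 1.75 s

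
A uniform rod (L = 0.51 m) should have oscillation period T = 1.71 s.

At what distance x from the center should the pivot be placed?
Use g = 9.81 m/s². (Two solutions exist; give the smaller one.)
T = 2π√((L²/12 + x²)/(gx)). Let c = T²g/(4π²) = 0.7266.
x² − cx + L²/12 = 0 → x = (c − √(c² − L²/3))/2 = 0.03117 m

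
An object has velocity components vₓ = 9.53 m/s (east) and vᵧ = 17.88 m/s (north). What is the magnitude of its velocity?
|v| = √(vₓ² + vᵧ²) = √(9.53² + 17.88²) = √(410.515) = 20.26 m/s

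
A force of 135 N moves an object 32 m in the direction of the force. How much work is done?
W = Fd = 135×32 = 4320.0 J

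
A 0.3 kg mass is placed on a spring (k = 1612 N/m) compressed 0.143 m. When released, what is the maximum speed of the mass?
½kx² = ½mv² → v = x√(k/m) = 0.143×√(1612/0.3) = 10.48 m/s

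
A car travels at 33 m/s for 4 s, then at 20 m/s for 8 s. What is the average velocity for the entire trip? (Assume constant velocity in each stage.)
d₁ = v₁t₁ = 33 × 4 = 132 m
d₂ = v₂t₂ = 20 × 8 = 160 m
d_total = 292 m, t_total = 12 s
v_avg = d_total/t_total = 292/12 = 24.33 m/s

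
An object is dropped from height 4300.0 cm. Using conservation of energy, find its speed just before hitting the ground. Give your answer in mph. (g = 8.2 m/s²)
mgh = ½mv² → v = √(2gh) = √(2×8.2×43) = 26.56 m/s = 59.4 mph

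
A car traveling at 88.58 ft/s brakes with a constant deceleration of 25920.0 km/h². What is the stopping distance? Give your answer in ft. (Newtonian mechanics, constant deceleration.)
d = v₀² / (2a) (with unit conversion) = 597.9 ft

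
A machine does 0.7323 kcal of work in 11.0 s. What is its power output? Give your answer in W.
P = W/t = 3064 J / 11 s = 278.5 W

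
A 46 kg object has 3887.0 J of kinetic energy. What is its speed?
KE = ½mv² → v = √(2KE/m) = √(2×3887.0/46) = 13.0 m/s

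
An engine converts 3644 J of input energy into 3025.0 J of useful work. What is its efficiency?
η = W_out/W_in = 3025.0/3644 = 0.8301 = 83.01%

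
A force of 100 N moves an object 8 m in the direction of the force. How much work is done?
W = Fd = 100×8 = 800.0 J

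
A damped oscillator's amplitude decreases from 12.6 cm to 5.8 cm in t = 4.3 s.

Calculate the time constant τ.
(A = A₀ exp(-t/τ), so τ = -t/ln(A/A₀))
A/A₀ = 5.8/12.6 = 0.4603; ln(A/A₀) = -0.7758
τ = −t/ln(A/A₀) = −4.3/-0.7758 = 5.542 s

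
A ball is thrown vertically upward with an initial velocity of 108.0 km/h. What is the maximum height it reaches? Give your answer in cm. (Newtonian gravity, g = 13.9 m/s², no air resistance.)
h_max = v₀²/(2g) (with unit conversion) = 3237.0 cm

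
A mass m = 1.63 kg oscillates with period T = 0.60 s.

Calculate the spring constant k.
T = 2π√(m/k) → k = m(2π/T)² = 1.63×(2π/0.6)² = 178.7 N/m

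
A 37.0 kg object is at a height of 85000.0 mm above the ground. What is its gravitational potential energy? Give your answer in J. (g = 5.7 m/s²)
PE = mgh = 37 kg × 5.7 m/s² × 85 m = 1.793e+04 J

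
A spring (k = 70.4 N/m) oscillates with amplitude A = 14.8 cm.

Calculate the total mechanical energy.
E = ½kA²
E = ½kA² = ½×70.4×(0.148)² = 0.771 J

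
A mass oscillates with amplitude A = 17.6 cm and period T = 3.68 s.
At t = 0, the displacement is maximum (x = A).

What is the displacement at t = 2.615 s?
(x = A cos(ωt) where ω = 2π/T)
ω = 2π/T = 2π/3.68 = 1.707 rad/s
x = A cos(ωt) = 17.6×cos(1.707×2.615) = -4.313 cm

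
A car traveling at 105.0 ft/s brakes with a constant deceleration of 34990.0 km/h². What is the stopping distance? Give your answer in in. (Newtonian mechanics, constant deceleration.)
d = v₀² / (2a) (with unit conversion) = 7468.0 in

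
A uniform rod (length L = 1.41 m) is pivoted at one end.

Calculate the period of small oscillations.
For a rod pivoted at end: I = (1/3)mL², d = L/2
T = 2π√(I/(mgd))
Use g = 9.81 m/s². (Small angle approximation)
I/m = (1/3)L² = 0.6627 m²; d = L/2 = 0.705 m
T = 2π√(I/(mgd)) = 2π√(0.6627/(9.81×0.705)) = 1.945 s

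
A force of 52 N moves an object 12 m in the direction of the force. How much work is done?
W = Fd = 52×12 = 624.0 J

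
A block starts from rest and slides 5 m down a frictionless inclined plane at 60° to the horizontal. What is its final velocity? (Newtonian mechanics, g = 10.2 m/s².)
a = g sin(θ) = 10.2 × sin(60°) = 8.83 m/s²
v = √(2ad) = √(2 × 8.83 × 5) = 9.4 m/s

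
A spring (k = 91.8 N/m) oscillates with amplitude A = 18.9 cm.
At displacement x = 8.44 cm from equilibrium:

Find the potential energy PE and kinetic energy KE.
E_total = ½kA² = ½×91.8×(0.189)² = 1.64 J
PE = ½kx² = ½×91.8×(0.0844)² = 0.327 J
KE = E_total − PE = 1.313 J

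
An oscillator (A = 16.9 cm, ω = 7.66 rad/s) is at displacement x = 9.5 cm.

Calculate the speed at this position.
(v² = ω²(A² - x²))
v = ω√(A² − x²) = 7.66×√(0.169² − 0.095²) = 1.071 m/s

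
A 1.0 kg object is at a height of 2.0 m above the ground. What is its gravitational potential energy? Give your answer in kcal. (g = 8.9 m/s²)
PE = mgh = 1 kg × 8.9 m/s² × 2 m = 17.8 J = 0.004254 kcal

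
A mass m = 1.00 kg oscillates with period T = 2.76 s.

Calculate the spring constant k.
T = 2π√(m/k) → k = m(2π/T)² = 1.0×(2π/2.76)² = 5.183 N/m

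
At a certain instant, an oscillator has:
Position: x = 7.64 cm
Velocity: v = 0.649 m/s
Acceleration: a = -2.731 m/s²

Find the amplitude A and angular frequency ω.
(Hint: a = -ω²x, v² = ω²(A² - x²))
a = −ω²x → ω = √(|a|/x) = √(2.731/0.0764) = 5.979 rad/s
v² = ω²(A² − x²) → A = √(x² + v²/ω²) = √(0.0764² + 0.649²/5.979²) = 0.1327 m = 13.27 cm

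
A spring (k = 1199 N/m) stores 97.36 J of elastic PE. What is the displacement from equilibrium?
PE = ½kx² → x = √(2PE/k) = √(2×97.36/1199) = 0.403 m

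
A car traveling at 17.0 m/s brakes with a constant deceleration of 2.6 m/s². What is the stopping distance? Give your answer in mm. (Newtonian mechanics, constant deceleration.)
d = v₀² / (2a) (with unit conversion) = 55580.0 mm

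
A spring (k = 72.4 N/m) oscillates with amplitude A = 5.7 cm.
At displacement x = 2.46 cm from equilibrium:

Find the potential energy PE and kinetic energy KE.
E_total = ½kA² = ½×72.4×(0.057)² = 0.1176 J
PE = ½kx² = ½×72.4×(0.0246)² = 0.02191 J
KE = E_total − PE = 0.09571 J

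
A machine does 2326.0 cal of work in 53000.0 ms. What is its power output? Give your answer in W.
P = W/t = 9732 J / 53 s = 183.6 W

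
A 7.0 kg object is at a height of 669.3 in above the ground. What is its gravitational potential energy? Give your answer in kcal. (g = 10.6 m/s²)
PE = mgh = 7 kg × 10.6 m/s² × 17 m = 1261 J = 0.3015 kcal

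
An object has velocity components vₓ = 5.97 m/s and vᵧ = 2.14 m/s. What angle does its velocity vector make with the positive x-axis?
θ = arctan(vᵧ/vₓ) = arctan(2.14/5.97) = 19.72°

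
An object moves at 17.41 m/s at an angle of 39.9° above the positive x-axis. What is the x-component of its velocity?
vₓ = v cos(θ) = 17.41 × cos(39.9°) = 13.36 m/s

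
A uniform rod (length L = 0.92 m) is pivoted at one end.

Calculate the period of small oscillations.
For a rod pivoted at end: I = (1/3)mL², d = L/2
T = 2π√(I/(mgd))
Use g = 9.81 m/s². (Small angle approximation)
I/m = (1/3)L² = 0.2821 m²; d = L/2 = 0.46 m
T = 2π√(I/(mgd)) = 2π√(0.2821/(9.81×0.46)) = 1.571 s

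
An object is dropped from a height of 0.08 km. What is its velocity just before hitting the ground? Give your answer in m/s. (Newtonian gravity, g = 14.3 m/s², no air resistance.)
v = √(2gh) (with unit conversion) = 47.83 m/s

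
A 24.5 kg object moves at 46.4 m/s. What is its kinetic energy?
KE = ½mv² = ½×24.5×46.4² = 26373.76 J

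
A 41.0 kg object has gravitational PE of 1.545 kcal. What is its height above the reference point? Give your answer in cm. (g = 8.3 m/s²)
PE = mgh → h = PE/(mg) = 6464 J / (41 kg × 8.3 m/s²) = 19 m = 1900.0 cm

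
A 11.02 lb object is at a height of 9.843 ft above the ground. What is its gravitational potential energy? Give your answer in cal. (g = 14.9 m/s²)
PE = mgh = 4.999 kg × 14.9 m/s² × 3 m = 223.4 J = 53.41 cal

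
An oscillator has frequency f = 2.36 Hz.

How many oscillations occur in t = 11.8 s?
n = f×t = 2.36×11.8 = 27.85 oscillations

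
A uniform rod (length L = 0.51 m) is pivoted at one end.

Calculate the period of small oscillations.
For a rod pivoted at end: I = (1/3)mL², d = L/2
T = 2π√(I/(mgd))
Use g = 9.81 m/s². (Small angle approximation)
I/m = (1/3)L² = 0.0867 m²; d = L/2 = 0.255 m
T = 2π√(I/(mgd)) = 2π√(0.0867/(9.81×0.255)) = 1.17 s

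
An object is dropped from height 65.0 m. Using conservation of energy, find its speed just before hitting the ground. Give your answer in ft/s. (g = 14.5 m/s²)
mgh = ½mv² → v = √(2gh) = √(2×14.5×65) = 43.42 m/s = 142.4 ft/s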